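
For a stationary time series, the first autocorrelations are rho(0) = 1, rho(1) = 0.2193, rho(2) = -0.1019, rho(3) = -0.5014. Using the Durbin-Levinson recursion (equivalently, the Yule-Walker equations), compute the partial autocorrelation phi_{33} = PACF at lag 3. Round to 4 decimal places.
\phi_{33} = -0.4751

The PACF at lag k is phi_{kk}, the last component of the solution
to the Yule-Walker system G_k phi = r_k where
  (G_k)_{ij} = rho(|i - j|), (r_k)_i = rho(i), i,j = 1..k.
Equivalently, Durbin-Levinson gives phi_{kk} iteratively:
  phi_{11} = rho(1)
  phi_{kk} = [rho(k) - sum_{j=1..k-1} phi_{k-1,j} rho(k-j)]
            / [1 - sum_{j=1..k-1} phi_{k-1,j} rho(j)],
  phi_{k,j} = phi_{k-1,j} - phi_{kk} phi_{k-1,k-j},  j = 1..k-1.
Step k = 1:
  phi_11 = rho(1) = 0.2193.
Step k = 2:
  phi_22 = [rho(2) - phi_11 rho(1)] / [1 - phi_11 rho(1)] = [-0.1019 - (0.2193)(0.2193)] / [1 - (0.2193)(0.2193)]
         = -0.14999249 / 0.95190751 = -0.15757.
  Update: phi_21 = phi_11 - phi_22 phi_11 = 0.2193 - (-0.15757)(0.2193) = 0.253855.
Step k = 3:
  phi_33 = [rho(3) - phi_21 rho(2) - phi_22 rho(1)] / [1 - phi_21 rho(1) - phi_22 rho(2)]
    numerator   = -0.5014 - (0.253855)(-0.1019) - (-0.15757)(0.2193) = -0.44097696
    denominator = 1 - (0.253855)(0.2193) - (-0.15757)(-0.1019) = 0.92827313
  phi_33 = -0.44097696 / 0.92827313 = -0.4751.
Therefore phi_{33} = -0.4751.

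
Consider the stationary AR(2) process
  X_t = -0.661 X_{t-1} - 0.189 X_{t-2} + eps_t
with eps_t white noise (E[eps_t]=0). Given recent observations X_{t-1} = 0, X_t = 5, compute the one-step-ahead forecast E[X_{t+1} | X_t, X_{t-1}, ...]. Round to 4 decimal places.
E[X_{t+1} \mid \mathcal F_t] = -3.3050

For an AR(p) model X_t = c + sum_i phi_i X_{t-i} + eps_t, the
one-step-ahead conditional mean is
  E[X_{t+1} | X_t, ...] = c + sum_i phi_i X_{t+1-i}.
Substitute known values:
  E[X_{t+1} | ...] = (-0.661) * (5) + (-0.189) * (0)
                   = -3.3050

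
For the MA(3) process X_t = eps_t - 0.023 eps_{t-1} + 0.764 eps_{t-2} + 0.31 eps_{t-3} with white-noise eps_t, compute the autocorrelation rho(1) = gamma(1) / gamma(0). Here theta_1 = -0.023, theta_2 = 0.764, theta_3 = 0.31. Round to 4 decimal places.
\rho(1) = 0.1168

For an MA(q) process with theta_0 = 1, the autocovariance is
  gamma(k) = sigma^2 * sum_{i=0..q-k} theta_i * theta_{i+k},
and rho(k) = gamma(k) / gamma(0). Sigma^2 cancels.
  numerator   = (1)*(-0.023) + (-0.023)*(0.764) + (0.764)*(0.31) = 0.196268.
  denominator = (1)^2 + (-0.023)^2 + (0.764)^2 + (0.31)^2 = 1.680325.
  rho(1) = 0.196268 / 1.680325 = 0.1168.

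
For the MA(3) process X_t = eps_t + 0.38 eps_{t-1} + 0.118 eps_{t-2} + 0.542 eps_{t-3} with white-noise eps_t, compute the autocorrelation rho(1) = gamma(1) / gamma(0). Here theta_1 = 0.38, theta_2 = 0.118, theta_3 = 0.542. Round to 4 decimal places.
\rho(1) = 0.3366

For an MA(q) process with theta_0 = 1, the autocovariance is
  gamma(k) = sigma^2 * sum_{i=0..q-k} theta_i * theta_{i+k},
and rho(k) = gamma(k) / gamma(0). Sigma^2 cancels.
  numerator   = (1)*(0.38) + (0.38)*(0.118) + (0.118)*(0.542) = 0.488796.
  denominator = (1)^2 + (0.38)^2 + (0.118)^2 + (0.542)^2 = 1.452088.
  rho(1) = 0.488796 / 1.452088 = 0.3366.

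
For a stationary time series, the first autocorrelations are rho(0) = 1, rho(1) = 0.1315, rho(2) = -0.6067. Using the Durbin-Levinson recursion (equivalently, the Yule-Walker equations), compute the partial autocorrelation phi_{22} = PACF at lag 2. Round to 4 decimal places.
\phi_{22} = -0.6350

The PACF at lag k is phi_{kk}, the last component of the solution
to the Yule-Walker system G_k phi = r_k where
  (G_k)_{ij} = rho(|i - j|), (r_k)_i = rho(i), i,j = 1..k.
Equivalently, Durbin-Levinson gives phi_{kk} iteratively:
  phi_{11} = rho(1)
  phi_{kk} = [rho(k) - sum_{j=1..k-1} phi_{k-1,j} rho(k-j)]
            / [1 - sum_{j=1..k-1} phi_{k-1,j} rho(j)],
  phi_{k,j} = phi_{k-1,j} - phi_{kk} phi_{k-1,k-j},  j = 1..k-1.
Step k = 1:
  phi_11 = rho(1) = 0.1315.
Step k = 2:
  phi_22 = [rho(2) - phi_11 rho(1)] / [1 - phi_11 rho(1)] = [-0.6067 - (0.1315)(0.1315)] / [1 - (0.1315)(0.1315)]
         = -0.62399225 / 0.98270775 = -0.635.
Therefore phi_{22} = -0.6350.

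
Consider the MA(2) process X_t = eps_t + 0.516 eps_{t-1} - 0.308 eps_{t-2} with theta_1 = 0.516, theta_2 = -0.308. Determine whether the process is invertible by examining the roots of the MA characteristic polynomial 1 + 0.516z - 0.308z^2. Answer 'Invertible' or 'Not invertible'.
\text{Invertible}

The MA(q) characteristic polynomial is P(z) = 1 + 0.516z - 0.308z^2.
Invertibility requires all roots to lie outside the unit circle, i.e. |z| > 1 for every root.
Set 1 + (0.516) z + (-0.308) z^2 = 0, i.e. a z^2 + b z + c = 0 with a = -0.308, b = 0.516, c = 1.
Discriminant D = b^2 - 4ac = (0.516)^2 - 4*(-0.308)*1 = 0.266256 - (-1.232) = 1.498256.
D >= 0, so the roots are real: z = (-b +/- sqrt(D)) / (2a) = (-0.516 +/- 1.224033) / (-0.616).
  z_1 = (-0.516 + 1.224033) / (-0.616) = -1.1494,   |z_1| = 1.1494.
  z_2 = (-0.516 - 1.224033) / (-0.616) = 2.8247,   |z_2| = 2.8247.
Moduli of all roots: 1.1494, 2.8247.
All moduli strictly greater than 1? Yes.
Verdict: Invertible.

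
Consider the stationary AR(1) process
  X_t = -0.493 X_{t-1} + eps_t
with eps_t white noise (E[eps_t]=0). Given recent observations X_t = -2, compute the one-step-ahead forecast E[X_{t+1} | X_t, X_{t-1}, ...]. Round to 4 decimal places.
E[X_{t+1} \mid \mathcal F_t] = 0.9860

For an AR(p) model X_t = c + sum_i phi_i X_{t-i} + eps_t, the
one-step-ahead conditional mean is
  E[X_{t+1} | X_t, ...] = c + sum_i phi_i X_{t+1-i}.
Substitute known values:
  E[X_{t+1} | ...] = (-0.493) * (-2)
                   = 0.9860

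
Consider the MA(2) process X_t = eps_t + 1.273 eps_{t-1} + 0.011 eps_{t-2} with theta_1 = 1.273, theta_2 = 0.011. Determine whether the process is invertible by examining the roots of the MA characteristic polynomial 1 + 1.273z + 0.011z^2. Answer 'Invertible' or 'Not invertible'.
\text{Not invertible}

The MA(q) characteristic polynomial is P(z) = 1 + 1.273z + 0.011z^2.
Invertibility requires all roots to lie outside the unit circle, i.e. |z| > 1 for every root.
Set 1 + (1.273) z + (0.011) z^2 = 0, i.e. a z^2 + b z + c = 0 with a = 0.011, b = 1.273, c = 1.
Discriminant D = b^2 - 4ac = (1.273)^2 - 4*(0.011)*1 = 1.620529 - (0.044) = 1.576529.
D >= 0, so the roots are real: z = (-b +/- sqrt(D)) / (2a) = (-1.273 +/- 1.255599) / (0.022).
  z_1 = (-1.273 + 1.255599) / (0.022) = -0.791,   |z_1| = 0.791.
  z_2 = (-1.273 - 1.255599) / (0.022) = -114.9363,   |z_2| = 114.9363.
Moduli of all roots: 0.7910, 114.9363.
All moduli strictly greater than 1? No.
Verdict: Not invertible.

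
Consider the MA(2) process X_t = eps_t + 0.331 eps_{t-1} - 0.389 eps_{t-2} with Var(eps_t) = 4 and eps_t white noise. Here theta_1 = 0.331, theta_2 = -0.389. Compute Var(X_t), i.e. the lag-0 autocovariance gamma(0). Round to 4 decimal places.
\gamma(0) = 5.0435

For an MA(q) process X_t = eps_t + sum_i theta_i eps_{t-i} with
Var(eps_t) = sigma^2, the variance is
  gamma(0) = sigma^2 * (1 + sum_i theta_i^2).
  sum_i theta_i^2 = (0.331)^2 + (-0.389)^2 = 0.109561 + 0.151321 = 0.260882.
  gamma(0) = 4 * (1 + 0.260882) = 4 * 1.260882 = 5.043528, which rounds to 5.0435.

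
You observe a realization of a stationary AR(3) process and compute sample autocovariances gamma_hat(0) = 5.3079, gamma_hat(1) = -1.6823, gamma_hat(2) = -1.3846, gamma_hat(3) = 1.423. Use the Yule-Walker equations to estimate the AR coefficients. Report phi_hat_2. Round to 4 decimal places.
\hat\phi_{2} = -0.3870

The Yule-Walker equations for an AR(p) process read, in matrix form,
  Gamma_p phi = r_p,   with   (Gamma_p)_{ij} = gamma(|i - j|),
                       (r_p)_i = gamma(i),   i,j = 1..p.
Substitute the sample gammas (Toeplitz matrix and right-hand side of size 3):
  Gamma_p = [[5.3079, -1.6823, -1.3846], [-1.6823, 5.3079, -1.6823], [-1.3846, -1.6823, 5.3079]]
  r_p     = [-1.6823, -1.3846, 1.423]
Written out (R1..R3):
  (R1) 5.3079 phi_1 - 1.6823 phi_2 - 1.3846 phi_3 = -1.6823
  (R2) -1.6823 phi_1 + 5.3079 phi_2 - 1.6823 phi_3 = -1.3846
  (R3) -1.3846 phi_1 - 1.6823 phi_2 + 5.3079 phi_3 = 1.423
Gaussian elimination:
  R2 <- R2 - (-1.6823/5.3079) R1 = R2 - (-0.316943) R1:  4.774707 phi_2 - 2.121139 phi_3 = -1.917793
  R3 <- R3 - (-1.3846/5.3079) R1 = R3 - (-0.260856) R1:  -2.121139 phi_2 + 4.946718 phi_3 = 0.984161
  R3 <- R3 - (-2.121139/4.774707) R2 = R3 - (-0.444245) R2:  4.004413 phi_3 = 0.132192
Back-substitution:
  phi_hat_3 = 0.132192 / 4.004413 = 0.033012
  phi_hat_2 = (-1.917793 - (-2.121139)(0.033012)) / 4.774707 = -0.386991
  phi_hat_1 = (-1.6823 - (-1.6823)(-0.386991) - (-1.3846)(0.033012)) / 5.3079 = -0.430985
So phi_hat = [-0.4310, -0.3870, 0.0330].
Therefore phi_hat_2 = -0.3870.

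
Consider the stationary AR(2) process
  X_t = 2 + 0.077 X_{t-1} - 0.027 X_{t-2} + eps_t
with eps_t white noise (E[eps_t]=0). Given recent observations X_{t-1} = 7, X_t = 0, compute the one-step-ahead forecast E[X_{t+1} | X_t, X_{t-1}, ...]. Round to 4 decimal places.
E[X_{t+1} \mid \mathcal F_t] = 1.8110

For an AR(p) model X_t = c + sum_i phi_i X_{t-i} + eps_t, the
one-step-ahead conditional mean is
  E[X_{t+1} | X_t, ...] = c + sum_i phi_i X_{t+1-i}.
Substitute known values:
  E[X_{t+1} | ...] = 2 + (0.077) * (0) + (-0.027) * (7)
                   = 1.8110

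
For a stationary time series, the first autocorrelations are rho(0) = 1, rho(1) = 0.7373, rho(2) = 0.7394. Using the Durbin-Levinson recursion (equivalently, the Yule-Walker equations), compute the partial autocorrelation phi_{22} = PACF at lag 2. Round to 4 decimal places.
\phi_{22} = 0.4290

The PACF at lag k is phi_{kk}, the last component of the solution
to the Yule-Walker system G_k phi = r_k where
  (G_k)_{ij} = rho(|i - j|), (r_k)_i = rho(i), i,j = 1..k.
Equivalently, Durbin-Levinson gives phi_{kk} iteratively:
  phi_{11} = rho(1)
  phi_{kk} = [rho(k) - sum_{j=1..k-1} phi_{k-1,j} rho(k-j)]
            / [1 - sum_{j=1..k-1} phi_{k-1,j} rho(j)],
  phi_{k,j} = phi_{k-1,j} - phi_{kk} phi_{k-1,k-j},  j = 1..k-1.
Step k = 1:
  phi_11 = rho(1) = 0.7373.
Step k = 2:
  phi_22 = [rho(2) - phi_11 rho(1)] / [1 - phi_11 rho(1)] = [0.7394 - (0.7373)(0.7373)] / [1 - (0.7373)(0.7373)]
         = 0.19578871 / 0.45638871 = 0.429.
Therefore phi_{22} = 0.4290.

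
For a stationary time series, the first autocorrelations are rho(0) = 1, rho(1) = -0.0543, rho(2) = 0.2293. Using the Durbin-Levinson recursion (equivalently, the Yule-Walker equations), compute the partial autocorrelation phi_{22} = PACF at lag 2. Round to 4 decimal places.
\phi_{22} = 0.2270

The PACF at lag k is phi_{kk}, the last component of the solution
to the Yule-Walker system G_k phi = r_k where
  (G_k)_{ij} = rho(|i - j|), (r_k)_i = rho(i), i,j = 1..k.
Equivalently, Durbin-Levinson gives phi_{kk} iteratively:
  phi_{11} = rho(1)
  phi_{kk} = [rho(k) - sum_{j=1..k-1} phi_{k-1,j} rho(k-j)]
            / [1 - sum_{j=1..k-1} phi_{k-1,j} rho(j)],
  phi_{k,j} = phi_{k-1,j} - phi_{kk} phi_{k-1,k-j},  j = 1..k-1.
Step k = 1:
  phi_11 = rho(1) = -0.0543.
Step k = 2:
  phi_22 = [rho(2) - phi_11 rho(1)] / [1 - phi_11 rho(1)] = [0.2293 - (-0.0543)(-0.0543)] / [1 - (-0.0543)(-0.0543)]
         = 0.22635151 / 0.99705151 = 0.227.
Therefore phi_{22} = 0.2270.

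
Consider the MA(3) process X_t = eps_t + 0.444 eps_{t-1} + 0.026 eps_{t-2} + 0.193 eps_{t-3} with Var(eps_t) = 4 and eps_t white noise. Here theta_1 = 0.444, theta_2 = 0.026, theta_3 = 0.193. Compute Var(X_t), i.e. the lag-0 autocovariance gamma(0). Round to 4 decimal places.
\gamma(0) = 4.9402

For an MA(q) process X_t = eps_t + sum_i theta_i eps_{t-i} with
Var(eps_t) = sigma^2, the variance is
  gamma(0) = sigma^2 * (1 + sum_i theta_i^2).
  sum_i theta_i^2 = (0.444)^2 + (0.026)^2 + (0.193)^2 = 0.197136 + 0.000676 + 0.037249 = 0.235061.
  gamma(0) = 4 * (1 + 0.235061) = 4 * 1.235061 = 4.940244, which rounds to 4.9402.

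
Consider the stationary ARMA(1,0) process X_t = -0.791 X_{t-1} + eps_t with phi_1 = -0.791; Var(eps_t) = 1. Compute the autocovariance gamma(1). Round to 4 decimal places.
\gamma(1) = -2.1132

Multiply the model equation by X_{t-k} and take expectations. With theta_0 = psi_0 = 1 and psi_j the MA(infinity) weights, this gives
  gamma(k) - sum_i phi_i gamma(k-i) = c_k,
  c_k = sigma^2 * sum_{j=k..q} theta_j psi_{j-k}   (c_k = 0 for k > q),
using gamma(-m) = gamma(m).
Pure AR (q = 0): c_0 = sigma^2 = 1, c_k = 0 for k >= 1.
Equations for k = 0 and k = 1 (AR order 1):
  gamma(0) = phi_1 gamma(1) + c_0
  gamma(1) = phi_1 gamma(0) + c_1
Substituting the second into the first: gamma(0) (1 - phi_1^2) = c_0 + phi_1 c_1, so
  gamma(0) = c_0 / (1 - phi_1^2) = 1 / (1 - (-0.791)^2) = 1 / 0.374319 = 2.671518.
  gamma(1) = phi_1 gamma(0) = (-0.791)(2.671518) = -2.113171.
Therefore gamma(1) = -2.1132 (to 4 decimal places).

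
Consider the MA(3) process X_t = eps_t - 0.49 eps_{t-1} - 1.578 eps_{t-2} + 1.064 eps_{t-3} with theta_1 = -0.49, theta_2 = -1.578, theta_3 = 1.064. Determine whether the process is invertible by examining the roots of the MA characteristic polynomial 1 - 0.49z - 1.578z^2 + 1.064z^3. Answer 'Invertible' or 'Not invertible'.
\text{Not invertible}

The MA(q) characteristic polynomial is P(z) = 1 - 0.49z - 1.578z^2 + 1.064z^3.
Invertibility requires all roots to lie outside the unit circle, i.e. |z| > 1 for every root.
Degree 3: look for a simple real root z0 first, then factor out (1 - z/z0) and solve the remaining quadratic.
Testing z0 = 1.25: P(1.25) = 1 + (-0.49)(1.25) + (-1.578)(1.25)^2 + (1.064)(1.25)^3
  = 1 + (-0.6125) + (-2.465625) + (2.078125) = 0.  So z_0 = 1.25 is a root, |z_0| = 1.25.
Divide out the factor (1 - 0.8 z) = (1 - z/z0) (since 1/z0 = 0.8):
  P(z) = (1 - 0.8 z)(1 + (0.31) z + (-1.33) z^2)
  [check: z-coef 0.31 - (0.8) = -0.49; z^2-coef -1.33 - (0.8)(0.31) = -1.578; z^3-coef -(0.8)(-1.33) = 1.064.]
Remaining roots from the quadratic factor 1 + (0.31) z + (-1.33) z^2:
  Set 1 + (0.31) z + (-1.33) z^2 = 0, i.e. a z^2 + b z + c = 0 with a = -1.33, b = 0.31, c = 1.
  Discriminant D = b^2 - 4ac = (0.31)^2 - 4*(-1.33)*1 = 0.0961 - (-5.32) = 5.4161.
  D >= 0, so the roots are real: z = (-b +/- sqrt(D)) / (2a) = (-0.31 +/- 2.327252) / (-2.66).
    z_1 = (-0.31 + 2.327252) / (-2.66) = -0.7584,   |z_1| = 0.7584.
    z_2 = (-0.31 - 2.327252) / (-2.66) = 0.9914,   |z_2| = 0.9914.
Moduli of all roots: 1.2500, 0.7584, 0.9914.
All moduli strictly greater than 1? No.
Verdict: Not invertible.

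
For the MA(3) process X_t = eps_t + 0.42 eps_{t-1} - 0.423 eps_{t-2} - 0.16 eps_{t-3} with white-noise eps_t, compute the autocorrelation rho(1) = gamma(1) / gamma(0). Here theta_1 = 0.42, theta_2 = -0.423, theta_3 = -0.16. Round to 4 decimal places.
\rho(1) = 0.2245

For an MA(q) process with theta_0 = 1, the autocovariance is
  gamma(k) = sigma^2 * sum_{i=0..q-k} theta_i * theta_{i+k},
and rho(k) = gamma(k) / gamma(0). Sigma^2 cancels.
  numerator   = (1)*(0.42) + (0.42)*(-0.423) + (-0.423)*(-0.16) = 0.31002.
  denominator = (1)^2 + (0.42)^2 + (-0.423)^2 + (-0.16)^2 = 1.380929.
  rho(1) = 0.31002 / 1.380929 = 0.2245.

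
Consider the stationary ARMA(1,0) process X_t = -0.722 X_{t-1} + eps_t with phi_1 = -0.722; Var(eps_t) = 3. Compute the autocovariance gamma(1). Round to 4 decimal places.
\gamma(1) = -4.5246

Multiply the model equation by X_{t-k} and take expectations. With theta_0 = psi_0 = 1 and psi_j the MA(infinity) weights, this gives
  gamma(k) - sum_i phi_i gamma(k-i) = c_k,
  c_k = sigma^2 * sum_{j=k..q} theta_j psi_{j-k}   (c_k = 0 for k > q),
using gamma(-m) = gamma(m).
Pure AR (q = 0): c_0 = sigma^2 = 3, c_k = 0 for k >= 1.
Equations for k = 0 and k = 1 (AR order 1):
  gamma(0) = phi_1 gamma(1) + c_0
  gamma(1) = phi_1 gamma(0) + c_1
Substituting the second into the first: gamma(0) (1 - phi_1^2) = c_0 + phi_1 c_1, so
  gamma(0) = c_0 / (1 - phi_1^2) = 3 / (1 - (-0.722)^2) = 3 / 0.478716 = 6.266764.
  gamma(1) = phi_1 gamma(0) = (-0.722)(6.266764) = -4.524603.
Therefore gamma(1) = -4.5246 (to 4 decimal places).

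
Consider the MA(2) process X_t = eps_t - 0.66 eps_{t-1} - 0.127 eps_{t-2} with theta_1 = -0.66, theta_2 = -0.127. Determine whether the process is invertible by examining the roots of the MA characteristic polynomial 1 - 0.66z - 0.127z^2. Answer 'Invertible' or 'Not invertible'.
\text{Invertible}

The MA(q) characteristic polynomial is P(z) = 1 - 0.66z - 0.127z^2.
Invertibility requires all roots to lie outside the unit circle, i.e. |z| > 1 for every root.
Set 1 + (-0.66) z + (-0.127) z^2 = 0, i.e. a z^2 + b z + c = 0 with a = -0.127, b = -0.66, c = 1.
Discriminant D = b^2 - 4ac = (-0.66)^2 - 4*(-0.127)*1 = 0.4356 - (-0.508) = 0.9436.
D >= 0, so the roots are real: z = (-b +/- sqrt(D)) / (2a) = (0.66 +/- 0.971391) / (-0.254).
  z_1 = (0.66 + 0.971391) / (-0.254) = -6.4228,   |z_1| = 6.4228.
  z_2 = (0.66 - 0.971391) / (-0.254) = 1.2259,   |z_2| = 1.2259.
Moduli of all roots: 6.4228, 1.2259.
All moduli strictly greater than 1? Yes.
Verdict: Invertible.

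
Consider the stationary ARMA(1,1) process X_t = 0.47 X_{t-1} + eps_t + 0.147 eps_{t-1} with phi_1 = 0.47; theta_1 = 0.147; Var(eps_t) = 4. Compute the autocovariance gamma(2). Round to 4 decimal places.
\gamma(2) = 1.5917

Multiply the model equation by X_{t-k} and take expectations. With theta_0 = psi_0 = 1 and psi_j the MA(infinity) weights, this gives
  gamma(k) - sum_i phi_i gamma(k-i) = c_k,
  c_k = sigma^2 * sum_{j=k..q} theta_j psi_{j-k}   (c_k = 0 for k > q),
using gamma(-m) = gamma(m).
psi-weights needed (psi_j = theta_j + sum_i phi_i psi_{j-i}):
  psi_1 = theta_1 + phi_1 = 0.147 + (0.47) = 0.617
Right-hand sides:
  c_0 = sigma^2 (1 + theta_1 psi_1) = 4 * (1 + (0.147)(0.617)) = 4 * 1.090699 = 4.362796
  c_1 = sigma^2 theta_1 = 4 * (0.147) = 0.588
  c_2 = 0
Equations for k = 0 and k = 1 (AR order 1):
  gamma(0) = phi_1 gamma(1) + c_0
  gamma(1) = phi_1 gamma(0) + c_1
Substituting the second into the first: gamma(0) (1 - phi_1^2) = c_0 + phi_1 c_1, so
  gamma(0) = (c_0 + phi_1 c_1) / (1 - phi_1^2) = (4.362796 + (0.47)(0.588)) / (1 - (0.47)^2) = 4.639156 / 0.7791 = 5.954506.
  gamma(1) = phi_1 gamma(0) + c_1 = (0.47)(5.954506) + (0.588) = 3.386618.
For k = 2 (> q): gamma(2) = phi_1 gamma(1) = (0.47)(3.386618) = 1.59171.
Therefore gamma(2) = 1.5917 (to 4 decimal places).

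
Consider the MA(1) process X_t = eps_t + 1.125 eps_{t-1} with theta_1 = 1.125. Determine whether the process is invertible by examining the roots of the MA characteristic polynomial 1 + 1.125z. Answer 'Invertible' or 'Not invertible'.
\text{Not invertible}

The MA(q) characteristic polynomial is P(z) = 1 + 1.125z.
Invertibility requires all roots to lie outside the unit circle, i.e. |z| > 1 for every root.
This is linear in z: 1 + (1.125) z = 0  =>  z = -1/(1.125) = -0.888889,  |z| = 0.888889.
Moduli of all roots: 0.8889.
All moduli strictly greater than 1? No.
Verdict: Not invertible.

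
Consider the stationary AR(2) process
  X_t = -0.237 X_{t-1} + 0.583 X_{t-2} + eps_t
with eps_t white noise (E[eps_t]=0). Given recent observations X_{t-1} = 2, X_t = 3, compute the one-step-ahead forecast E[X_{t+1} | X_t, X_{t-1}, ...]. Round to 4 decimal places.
E[X_{t+1} \mid \mathcal F_t] = 0.4550

For an AR(p) model X_t = c + sum_i phi_i X_{t-i} + eps_t, the
one-step-ahead conditional mean is
  E[X_{t+1} | X_t, ...] = c + sum_i phi_i X_{t+1-i}.
Substitute known values:
  E[X_{t+1} | ...] = (-0.237) * (3) + (0.583) * (2)
                   = 0.4550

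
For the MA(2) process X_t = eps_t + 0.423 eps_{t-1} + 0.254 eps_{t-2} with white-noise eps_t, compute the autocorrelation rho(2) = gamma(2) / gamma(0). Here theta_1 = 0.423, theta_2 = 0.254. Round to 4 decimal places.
\rho(2) = 0.2043

For an MA(q) process with theta_0 = 1, the autocovariance is
  gamma(k) = sigma^2 * sum_{i=0..q-k} theta_i * theta_{i+k},
and rho(k) = gamma(k) / gamma(0). Sigma^2 cancels.
  numerator   = (1)*(0.254) = 0.254.
  denominator = (1)^2 + (0.423)^2 + (0.254)^2 = 1.243445.
  rho(2) = 0.254 / 1.243445 = 0.2043.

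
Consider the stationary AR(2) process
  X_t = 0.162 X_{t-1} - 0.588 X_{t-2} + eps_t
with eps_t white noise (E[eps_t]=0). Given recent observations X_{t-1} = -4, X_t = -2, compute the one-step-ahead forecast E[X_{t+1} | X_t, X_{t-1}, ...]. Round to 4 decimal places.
E[X_{t+1} \mid \mathcal F_t] = 2.0280

For an AR(p) model X_t = c + sum_i phi_i X_{t-i} + eps_t, the
one-step-ahead conditional mean is
  E[X_{t+1} | X_t, ...] = c + sum_i phi_i X_{t+1-i}.
Substitute known values:
  E[X_{t+1} | ...] = (0.162) * (-2) + (-0.588) * (-4)
                   = 2.0280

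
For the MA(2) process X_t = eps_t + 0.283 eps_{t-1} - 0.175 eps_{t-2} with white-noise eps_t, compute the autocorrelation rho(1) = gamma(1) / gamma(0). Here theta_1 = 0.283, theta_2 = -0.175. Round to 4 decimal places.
\rho(1) = 0.2102

For an MA(q) process with theta_0 = 1, the autocovariance is
  gamma(k) = sigma^2 * sum_{i=0..q-k} theta_i * theta_{i+k},
and rho(k) = gamma(k) / gamma(0). Sigma^2 cancels.
  numerator   = (1)*(0.283) + (0.283)*(-0.175) = 0.233475.
  denominator = (1)^2 + (0.283)^2 + (-0.175)^2 = 1.110714.
  rho(1) = 0.233475 / 1.110714 = 0.2102.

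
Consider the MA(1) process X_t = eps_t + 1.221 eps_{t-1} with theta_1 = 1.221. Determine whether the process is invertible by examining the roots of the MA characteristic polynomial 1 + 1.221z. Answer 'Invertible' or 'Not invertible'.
\text{Not invertible}

The MA(q) characteristic polynomial is P(z) = 1 + 1.221z.
Invertibility requires all roots to lie outside the unit circle, i.e. |z| > 1 for every root.
This is linear in z: 1 + (1.221) z = 0  =>  z = -1/(1.221) = -0.819001,  |z| = 0.819001.
Moduli of all roots: 0.8190.
All moduli strictly greater than 1? No.
Verdict: Not invertible.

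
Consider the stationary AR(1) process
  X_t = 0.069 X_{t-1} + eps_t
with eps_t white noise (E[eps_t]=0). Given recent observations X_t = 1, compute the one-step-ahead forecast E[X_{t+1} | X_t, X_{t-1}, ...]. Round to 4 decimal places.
E[X_{t+1} \mid \mathcal F_t] = 0.0690

For an AR(p) model X_t = c + sum_i phi_i X_{t-i} + eps_t, the
one-step-ahead conditional mean is
  E[X_{t+1} | X_t, ...] = c + sum_i phi_i X_{t+1-i}.
Substitute known values:
  E[X_{t+1} | ...] = (0.069) * (1)
                   = 0.0690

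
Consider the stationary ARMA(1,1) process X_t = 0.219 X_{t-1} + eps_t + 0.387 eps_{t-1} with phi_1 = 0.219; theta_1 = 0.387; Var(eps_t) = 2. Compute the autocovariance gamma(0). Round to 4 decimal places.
\gamma(0) = 2.7715

Multiply the model equation by X_{t-k} and take expectations. With theta_0 = psi_0 = 1 and psi_j the MA(infinity) weights, this gives
  gamma(k) - sum_i phi_i gamma(k-i) = c_k,
  c_k = sigma^2 * sum_{j=k..q} theta_j psi_{j-k}   (c_k = 0 for k > q),
using gamma(-m) = gamma(m).
psi-weights needed (psi_j = theta_j + sum_i phi_i psi_{j-i}):
  psi_1 = theta_1 + phi_1 = 0.387 + (0.219) = 0.606
Right-hand sides:
  c_0 = sigma^2 (1 + theta_1 psi_1) = 2 * (1 + (0.387)(0.606)) = 2 * 1.234522 = 2.469044
  c_1 = sigma^2 theta_1 = 2 * (0.387) = 0.774
  c_2 = 0
Equations for k = 0 and k = 1 (AR order 1):
  gamma(0) = phi_1 gamma(1) + c_0
  gamma(1) = phi_1 gamma(0) + c_1
Substituting the second into the first: gamma(0) (1 - phi_1^2) = c_0 + phi_1 c_1, so
  gamma(0) = (c_0 + phi_1 c_1) / (1 - phi_1^2) = (2.469044 + (0.219)(0.774)) / (1 - (0.219)^2) = 2.63855 / 0.952039 = 2.771473.
Therefore gamma(0) = 2.7715 (to 4 decimal places).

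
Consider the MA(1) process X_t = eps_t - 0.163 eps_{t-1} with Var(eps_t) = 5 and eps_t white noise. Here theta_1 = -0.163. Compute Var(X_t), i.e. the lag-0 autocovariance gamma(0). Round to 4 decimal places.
\gamma(0) = 5.1328

For an MA(q) process X_t = eps_t + sum_i theta_i eps_{t-i} with
Var(eps_t) = sigma^2, the variance is
  gamma(0) = sigma^2 * (1 + sum_i theta_i^2).
  sum_i theta_i^2 = (-0.163)^2 = 0.026569.
  gamma(0) = 5 * (1 + 0.026569) = 5 * 1.026569 = 5.132845, which rounds to 5.1328.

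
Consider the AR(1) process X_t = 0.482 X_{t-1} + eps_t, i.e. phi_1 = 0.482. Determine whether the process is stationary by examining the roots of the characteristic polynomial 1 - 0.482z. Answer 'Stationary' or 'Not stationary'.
\text{Stationary}

The AR(p) characteristic polynomial is P(z) = 1 - 0.482z.
Stationarity requires all roots to lie outside the unit circle, i.e. |z| > 1 for every root.
This is linear in z: 1 + (-0.482) z = 0  =>  z = -1/(-0.482) = 2.074689,  |z| = 2.074689.
Moduli of all roots: 2.0747.
All moduli strictly greater than 1? Yes.
Verdict: Stationary.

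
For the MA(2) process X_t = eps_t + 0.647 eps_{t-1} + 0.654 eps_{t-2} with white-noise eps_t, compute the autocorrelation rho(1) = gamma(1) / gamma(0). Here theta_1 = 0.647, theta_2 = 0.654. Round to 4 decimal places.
\rho(1) = 0.5796

For an MA(q) process with theta_0 = 1, the autocovariance is
  gamma(k) = sigma^2 * sum_{i=0..q-k} theta_i * theta_{i+k},
and rho(k) = gamma(k) / gamma(0). Sigma^2 cancels.
  numerator   = (1)*(0.647) + (0.647)*(0.654) = 1.070138.
  denominator = (1)^2 + (0.647)^2 + (0.654)^2 = 1.846325.
  rho(1) = 1.070138 / 1.846325 = 0.5796.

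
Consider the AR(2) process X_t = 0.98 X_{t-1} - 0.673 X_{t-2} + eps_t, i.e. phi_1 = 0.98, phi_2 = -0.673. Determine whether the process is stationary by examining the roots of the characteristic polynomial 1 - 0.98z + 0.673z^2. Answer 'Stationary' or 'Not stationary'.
\text{Stationary}

The AR(p) characteristic polynomial is P(z) = 1 - 0.98z + 0.673z^2.
Stationarity requires all roots to lie outside the unit circle, i.e. |z| > 1 for every root.
Set 1 + (-0.98) z + (0.673) z^2 = 0, i.e. a z^2 + b z + c = 0 with a = 0.673, b = -0.98, c = 1.
Discriminant D = b^2 - 4ac = (-0.98)^2 - 4*(0.673)*1 = 0.9604 - (2.692) = -1.7316.
D < 0, so the roots are the complex-conjugate pair z = (-b +/- i sqrt(-D)) / (2a) = 0.7281 +/- 0.9776i.
For a conjugate pair |z|^2 = z * conj(z) = (product of roots) = c/a = 1/(0.673) = 1.485884, so |z| = sqrt(1.485884) = 1.219 for both roots.
Moduli of all roots: 1.2190, 1.2190.
All moduli strictly greater than 1? Yes.
Verdict: Stationary.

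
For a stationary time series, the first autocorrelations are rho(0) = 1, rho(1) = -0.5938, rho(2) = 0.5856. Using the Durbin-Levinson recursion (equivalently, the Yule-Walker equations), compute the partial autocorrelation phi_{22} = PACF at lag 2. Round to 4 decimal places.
\phi_{22} = 0.3599

The PACF at lag k is phi_{kk}, the last component of the solution
to the Yule-Walker system G_k phi = r_k where
  (G_k)_{ij} = rho(|i - j|), (r_k)_i = rho(i), i,j = 1..k.
Equivalently, Durbin-Levinson gives phi_{kk} iteratively:
  phi_{11} = rho(1)
  phi_{kk} = [rho(k) - sum_{j=1..k-1} phi_{k-1,j} rho(k-j)]
            / [1 - sum_{j=1..k-1} phi_{k-1,j} rho(j)],
  phi_{k,j} = phi_{k-1,j} - phi_{kk} phi_{k-1,k-j},  j = 1..k-1.
Step k = 1:
  phi_11 = rho(1) = -0.5938.
Step k = 2:
  phi_22 = [rho(2) - phi_11 rho(1)] / [1 - phi_11 rho(1)] = [0.5856 - (-0.5938)(-0.5938)] / [1 - (-0.5938)(-0.5938)]
         = 0.23300156 / 0.64740156 = 0.3599.
Therefore phi_{22} = 0.3599.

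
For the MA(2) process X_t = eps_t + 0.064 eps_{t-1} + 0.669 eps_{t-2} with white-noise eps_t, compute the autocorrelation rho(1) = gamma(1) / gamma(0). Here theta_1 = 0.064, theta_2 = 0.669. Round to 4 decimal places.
\rho(1) = 0.0736

For an MA(q) process with theta_0 = 1, the autocovariance is
  gamma(k) = sigma^2 * sum_{i=0..q-k} theta_i * theta_{i+k},
and rho(k) = gamma(k) / gamma(0). Sigma^2 cancels.
  numerator   = (1)*(0.064) + (0.064)*(0.669) = 0.106816.
  denominator = (1)^2 + (0.064)^2 + (0.669)^2 = 1.451657.
  rho(1) = 0.106816 / 1.451657 = 0.0736.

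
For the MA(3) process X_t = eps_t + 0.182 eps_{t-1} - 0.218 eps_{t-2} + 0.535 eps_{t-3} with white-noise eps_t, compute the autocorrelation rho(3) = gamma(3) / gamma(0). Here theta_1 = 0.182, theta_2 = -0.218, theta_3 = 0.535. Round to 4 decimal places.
\rho(3) = 0.3914

For an MA(q) process with theta_0 = 1, the autocovariance is
  gamma(k) = sigma^2 * sum_{i=0..q-k} theta_i * theta_{i+k},
and rho(k) = gamma(k) / gamma(0). Sigma^2 cancels.
  numerator   = (1)*(0.535) = 0.535.
  denominator = (1)^2 + (0.182)^2 + (-0.218)^2 + (0.535)^2 = 1.366873.
  rho(3) = 0.535 / 1.366873 = 0.3914.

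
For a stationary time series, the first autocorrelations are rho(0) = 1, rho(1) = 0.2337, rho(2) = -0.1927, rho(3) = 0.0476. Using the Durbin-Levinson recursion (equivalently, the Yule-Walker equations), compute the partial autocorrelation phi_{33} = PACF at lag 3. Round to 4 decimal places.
\phi_{33} = 0.1880

The PACF at lag k is phi_{kk}, the last component of the solution
to the Yule-Walker system G_k phi = r_k where
  (G_k)_{ij} = rho(|i - j|), (r_k)_i = rho(i), i,j = 1..k.
Equivalently, Durbin-Levinson gives phi_{kk} iteratively:
  phi_{11} = rho(1)
  phi_{kk} = [rho(k) - sum_{j=1..k-1} phi_{k-1,j} rho(k-j)]
            / [1 - sum_{j=1..k-1} phi_{k-1,j} rho(j)],
  phi_{k,j} = phi_{k-1,j} - phi_{kk} phi_{k-1,k-j},  j = 1..k-1.
Step k = 1:
  phi_11 = rho(1) = 0.2337.
Step k = 2:
  phi_22 = [rho(2) - phi_11 rho(1)] / [1 - phi_11 rho(1)] = [-0.1927 - (0.2337)(0.2337)] / [1 - (0.2337)(0.2337)]
         = -0.24731569 / 0.94538431 = -0.261603.
  Update: phi_21 = phi_11 - phi_22 phi_11 = 0.2337 - (-0.261603)(0.2337) = 0.294837.
Step k = 3:
  phi_33 = [rho(3) - phi_21 rho(2) - phi_22 rho(1)] / [1 - phi_21 rho(1) - phi_22 rho(2)]
    numerator   = 0.0476 - (0.294837)(-0.1927) - (-0.261603)(0.2337) = 0.16555173
    denominator = 1 - (0.294837)(0.2337) - (-0.261603)(-0.1927) = 0.8806857
  phi_33 = 0.16555173 / 0.8806857 = 0.188.
Therefore phi_{33} = 0.1880.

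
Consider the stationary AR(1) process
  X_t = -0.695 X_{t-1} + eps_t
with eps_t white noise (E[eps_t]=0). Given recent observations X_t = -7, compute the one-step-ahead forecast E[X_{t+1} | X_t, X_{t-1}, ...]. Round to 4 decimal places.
E[X_{t+1} \mid \mathcal F_t] = 4.8650

For an AR(p) model X_t = c + sum_i phi_i X_{t-i} + eps_t, the
one-step-ahead conditional mean is
  E[X_{t+1} | X_t, ...] = c + sum_i phi_i X_{t+1-i}.
Substitute known values:
  E[X_{t+1} | ...] = (-0.695) * (-7)
                   = 4.8650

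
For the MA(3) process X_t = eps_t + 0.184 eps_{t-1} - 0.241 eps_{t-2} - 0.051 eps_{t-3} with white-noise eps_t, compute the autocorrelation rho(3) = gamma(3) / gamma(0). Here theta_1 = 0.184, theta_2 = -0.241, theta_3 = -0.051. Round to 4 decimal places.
\rho(3) = -0.0466

For an MA(q) process with theta_0 = 1, the autocovariance is
  gamma(k) = sigma^2 * sum_{i=0..q-k} theta_i * theta_{i+k},
and rho(k) = gamma(k) / gamma(0). Sigma^2 cancels.
  numerator   = (1)*(-0.051) = -0.051.
  denominator = (1)^2 + (0.184)^2 + (-0.241)^2 + (-0.051)^2 = 1.094538.
  rho(3) = -0.051 / 1.094538 = -0.0466.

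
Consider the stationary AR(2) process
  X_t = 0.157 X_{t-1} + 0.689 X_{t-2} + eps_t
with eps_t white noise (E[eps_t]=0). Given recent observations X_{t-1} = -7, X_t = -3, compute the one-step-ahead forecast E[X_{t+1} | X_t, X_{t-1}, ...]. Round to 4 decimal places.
E[X_{t+1} \mid \mathcal F_t] = -5.2940

For an AR(p) model X_t = c + sum_i phi_i X_{t-i} + eps_t, the
one-step-ahead conditional mean is
  E[X_{t+1} | X_t, ...] = c + sum_i phi_i X_{t+1-i}.
Substitute known values:
  E[X_{t+1} | ...] = (0.157) * (-3) + (0.689) * (-7)
                   = -5.2940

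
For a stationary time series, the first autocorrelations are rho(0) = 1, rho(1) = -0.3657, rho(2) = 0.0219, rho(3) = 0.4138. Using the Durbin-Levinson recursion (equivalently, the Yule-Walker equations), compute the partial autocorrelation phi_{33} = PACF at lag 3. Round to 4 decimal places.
\phi_{33} = 0.4410

The PACF at lag k is phi_{kk}, the last component of the solution
to the Yule-Walker system G_k phi = r_k where
  (G_k)_{ij} = rho(|i - j|), (r_k)_i = rho(i), i,j = 1..k.
Equivalently, Durbin-Levinson gives phi_{kk} iteratively:
  phi_{11} = rho(1)
  phi_{kk} = [rho(k) - sum_{j=1..k-1} phi_{k-1,j} rho(k-j)]
            / [1 - sum_{j=1..k-1} phi_{k-1,j} rho(j)],
  phi_{k,j} = phi_{k-1,j} - phi_{kk} phi_{k-1,k-j},  j = 1..k-1.
Step k = 1:
  phi_11 = rho(1) = -0.3657.
Step k = 2:
  phi_22 = [rho(2) - phi_11 rho(1)] / [1 - phi_11 rho(1)] = [0.0219 - (-0.3657)(-0.3657)] / [1 - (-0.3657)(-0.3657)]
         = -0.11183649 / 0.86626351 = -0.129102.
  Update: phi_21 = phi_11 - phi_22 phi_11 = -0.3657 - (-0.129102)(-0.3657) = -0.412913.
Step k = 3:
  phi_33 = [rho(3) - phi_21 rho(2) - phi_22 rho(1)] / [1 - phi_21 rho(1) - phi_22 rho(2)]
    numerator   = 0.4138 - (-0.412913)(0.0219) - (-0.129102)(-0.3657) = 0.37563013
    denominator = 1 - (-0.412913)(-0.3657) - (-0.129102)(0.0219) = 0.85182518
  phi_33 = 0.37563013 / 0.85182518 = 0.441.
Therefore phi_{33} = 0.4410.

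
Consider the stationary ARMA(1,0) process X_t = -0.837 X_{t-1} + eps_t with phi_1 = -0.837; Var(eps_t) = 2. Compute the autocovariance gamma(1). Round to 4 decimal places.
\gamma(1) = -5.5906

Multiply the model equation by X_{t-k} and take expectations. With theta_0 = psi_0 = 1 and psi_j the MA(infinity) weights, this gives
  gamma(k) - sum_i phi_i gamma(k-i) = c_k,
  c_k = sigma^2 * sum_{j=k..q} theta_j psi_{j-k}   (c_k = 0 for k > q),
using gamma(-m) = gamma(m).
Pure AR (q = 0): c_0 = sigma^2 = 2, c_k = 0 for k >= 1.
Equations for k = 0 and k = 1 (AR order 1):
  gamma(0) = phi_1 gamma(1) + c_0
  gamma(1) = phi_1 gamma(0) + c_1
Substituting the second into the first: gamma(0) (1 - phi_1^2) = c_0 + phi_1 c_1, so
  gamma(0) = c_0 / (1 - phi_1^2) = 2 / (1 - (-0.837)^2) = 2 / 0.299431 = 6.679335.
  gamma(1) = phi_1 gamma(0) = (-0.837)(6.679335) = -5.590604.
Therefore gamma(1) = -5.5906 (to 4 decimal places).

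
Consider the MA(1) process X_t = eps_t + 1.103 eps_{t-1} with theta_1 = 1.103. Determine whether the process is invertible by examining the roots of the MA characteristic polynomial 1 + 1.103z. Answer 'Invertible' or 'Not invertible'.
\text{Not invertible}

The MA(q) characteristic polynomial is P(z) = 1 + 1.103z.
Invertibility requires all roots to lie outside the unit circle, i.e. |z| > 1 for every root.
This is linear in z: 1 + (1.103) z = 0  =>  z = -1/(1.103) = -0.906618,  |z| = 0.906618.
Moduli of all roots: 0.9066.
All moduli strictly greater than 1? No.
Verdict: Not invertible.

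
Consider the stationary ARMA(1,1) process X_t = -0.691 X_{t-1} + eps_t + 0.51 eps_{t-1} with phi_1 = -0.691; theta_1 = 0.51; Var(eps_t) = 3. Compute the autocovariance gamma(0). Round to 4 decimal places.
\gamma(0) = 3.1881

Multiply the model equation by X_{t-k} and take expectations. With theta_0 = psi_0 = 1 and psi_j the MA(infinity) weights, this gives
  gamma(k) - sum_i phi_i gamma(k-i) = c_k,
  c_k = sigma^2 * sum_{j=k..q} theta_j psi_{j-k}   (c_k = 0 for k > q),
using gamma(-m) = gamma(m).
psi-weights needed (psi_j = theta_j + sum_i phi_i psi_{j-i}):
  psi_1 = theta_1 + phi_1 = 0.51 + (-0.691) = -0.181
Right-hand sides:
  c_0 = sigma^2 (1 + theta_1 psi_1) = 3 * (1 + (0.51)(-0.181)) = 3 * 0.90769 = 2.72307
  c_1 = sigma^2 theta_1 = 3 * (0.51) = 1.53
  c_2 = 0
Equations for k = 0 and k = 1 (AR order 1):
  gamma(0) = phi_1 gamma(1) + c_0
  gamma(1) = phi_1 gamma(0) + c_1
Substituting the second into the first: gamma(0) (1 - phi_1^2) = c_0 + phi_1 c_1, so
  gamma(0) = (c_0 + phi_1 c_1) / (1 - phi_1^2) = (2.72307 + (-0.691)(1.53)) / (1 - (-0.691)^2) = 1.66584 / 0.522519 = 3.188095.
Therefore gamma(0) = 3.1881 (to 4 decimal places).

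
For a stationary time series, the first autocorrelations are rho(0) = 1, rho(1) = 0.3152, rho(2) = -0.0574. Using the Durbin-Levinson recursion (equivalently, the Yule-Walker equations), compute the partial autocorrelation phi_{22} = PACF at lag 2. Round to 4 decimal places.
\phi_{22} = -0.1740

The PACF at lag k is phi_{kk}, the last component of the solution
to the Yule-Walker system G_k phi = r_k where
  (G_k)_{ij} = rho(|i - j|), (r_k)_i = rho(i), i,j = 1..k.
Equivalently, Durbin-Levinson gives phi_{kk} iteratively:
  phi_{11} = rho(1)
  phi_{kk} = [rho(k) - sum_{j=1..k-1} phi_{k-1,j} rho(k-j)]
            / [1 - sum_{j=1..k-1} phi_{k-1,j} rho(j)],
  phi_{k,j} = phi_{k-1,j} - phi_{kk} phi_{k-1,k-j},  j = 1..k-1.
Step k = 1:
  phi_11 = rho(1) = 0.3152.
Step k = 2:
  phi_22 = [rho(2) - phi_11 rho(1)] / [1 - phi_11 rho(1)] = [-0.0574 - (0.3152)(0.3152)] / [1 - (0.3152)(0.3152)]
         = -0.15675104 / 0.90064896 = -0.174.
Therefore phi_{22} = -0.1740.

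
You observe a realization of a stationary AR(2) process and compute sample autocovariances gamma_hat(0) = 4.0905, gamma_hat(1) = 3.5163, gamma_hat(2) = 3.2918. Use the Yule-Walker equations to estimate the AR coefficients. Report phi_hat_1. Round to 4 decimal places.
\hat\phi_{1} = 0.6430

The Yule-Walker equations for an AR(p) process read, in matrix form,
  Gamma_p phi = r_p,   with   (Gamma_p)_{ij} = gamma(|i - j|),
                       (r_p)_i = gamma(i),   i,j = 1..p.
Substitute the sample gammas (Toeplitz matrix and right-hand side of size 2):
  Gamma_p = [[4.0905, 3.5163], [3.5163, 4.0905]]
  r_p     = [3.5163, 3.2918]
Written out:
  4.0905 phi_1 + 3.5163 phi_2 = 3.5163
  3.5163 phi_1 + 4.0905 phi_2 = 3.2918
Solve by Cramer's rule:
  det = gamma(0)^2 - gamma(1)^2 = (4.0905)^2 - (3.5163)^2 = 16.73219025 - 12.36436569 = 4.36782456
  phi_hat_1 = [gamma(1) gamma(0) - gamma(1) gamma(2)] / det = [(3.5163)(4.0905) - (3.5163)(3.2918)] / 4.36782456 = 2.80846881 / 4.36782456 = 0.643
  phi_hat_2 = [gamma(0) gamma(2) - gamma(1)^2] / det = [(4.0905)(3.2918) - (3.5163)^2] / 4.36782456 = 1.10074221 / 4.36782456 = 0.252
So phi_hat = [0.6430, 0.2520].
Therefore phi_hat_1 = 0.6430.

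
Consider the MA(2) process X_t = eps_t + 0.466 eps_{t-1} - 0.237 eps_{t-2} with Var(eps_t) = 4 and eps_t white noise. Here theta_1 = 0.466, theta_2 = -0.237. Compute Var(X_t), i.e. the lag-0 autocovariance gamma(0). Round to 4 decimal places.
\gamma(0) = 5.0933

For an MA(q) process X_t = eps_t + sum_i theta_i eps_{t-i} with
Var(eps_t) = sigma^2, the variance is
  gamma(0) = sigma^2 * (1 + sum_i theta_i^2).
  sum_i theta_i^2 = (0.466)^2 + (-0.237)^2 = 0.217156 + 0.056169 = 0.273325.
  gamma(0) = 4 * (1 + 0.273325) = 4 * 1.273325 = 5.0933.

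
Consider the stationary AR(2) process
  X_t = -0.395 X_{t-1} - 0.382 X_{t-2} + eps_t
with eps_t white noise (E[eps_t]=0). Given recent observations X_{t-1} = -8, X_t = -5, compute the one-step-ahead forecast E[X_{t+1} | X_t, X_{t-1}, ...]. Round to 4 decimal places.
E[X_{t+1} \mid \mathcal F_t] = 5.0310

For an AR(p) model X_t = c + sum_i phi_i X_{t-i} + eps_t, the
one-step-ahead conditional mean is
  E[X_{t+1} | X_t, ...] = c + sum_i phi_i X_{t+1-i}.
Substitute known values:
  E[X_{t+1} | ...] = (-0.395) * (-5) + (-0.382) * (-8)
                   = 5.0310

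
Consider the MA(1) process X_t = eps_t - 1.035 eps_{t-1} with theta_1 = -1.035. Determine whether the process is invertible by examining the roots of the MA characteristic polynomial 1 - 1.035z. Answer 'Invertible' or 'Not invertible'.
\text{Not invertible}

The MA(q) characteristic polynomial is P(z) = 1 - 1.035z.
Invertibility requires all roots to lie outside the unit circle, i.e. |z| > 1 for every root.
This is linear in z: 1 + (-1.035) z = 0  =>  z = -1/(-1.035) = 0.966184,  |z| = 0.966184.
Moduli of all roots: 0.9662.
All moduli strictly greater than 1? No.
Verdict: Not invertible.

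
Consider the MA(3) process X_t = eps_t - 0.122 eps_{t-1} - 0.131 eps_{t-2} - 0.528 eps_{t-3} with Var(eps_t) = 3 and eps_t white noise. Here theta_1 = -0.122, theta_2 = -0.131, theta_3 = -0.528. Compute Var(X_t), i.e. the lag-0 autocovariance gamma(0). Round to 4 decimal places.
\gamma(0) = 3.9325

For an MA(q) process X_t = eps_t + sum_i theta_i eps_{t-i} with
Var(eps_t) = sigma^2, the variance is
  gamma(0) = sigma^2 * (1 + sum_i theta_i^2).
  sum_i theta_i^2 = (-0.122)^2 + (-0.131)^2 + (-0.528)^2 = 0.014884 + 0.017161 + 0.278784 = 0.310829.
  gamma(0) = 3 * (1 + 0.310829) = 3 * 1.310829 = 3.932487, which rounds to 3.9325.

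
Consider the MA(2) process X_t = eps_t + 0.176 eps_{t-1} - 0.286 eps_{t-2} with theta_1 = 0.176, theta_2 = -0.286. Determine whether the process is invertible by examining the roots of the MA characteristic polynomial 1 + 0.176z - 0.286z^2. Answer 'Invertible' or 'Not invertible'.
\text{Invertible}

The MA(q) characteristic polynomial is P(z) = 1 + 0.176z - 0.286z^2.
Invertibility requires all roots to lie outside the unit circle, i.e. |z| > 1 for every root.
Set 1 + (0.176) z + (-0.286) z^2 = 0, i.e. a z^2 + b z + c = 0 with a = -0.286, b = 0.176, c = 1.
Discriminant D = b^2 - 4ac = (0.176)^2 - 4*(-0.286)*1 = 0.030976 - (-1.144) = 1.174976.
D >= 0, so the roots are real: z = (-b +/- sqrt(D)) / (2a) = (-0.176 +/- 1.083963) / (-0.572).
  z_1 = (-0.176 + 1.083963) / (-0.572) = -1.5873,   |z_1| = 1.5873.
  z_2 = (-0.176 - 1.083963) / (-0.572) = 2.2027,   |z_2| = 2.2027.
Moduli of all roots: 1.5873, 2.2027.
All moduli strictly greater than 1? Yes.
Verdict: Invertible.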